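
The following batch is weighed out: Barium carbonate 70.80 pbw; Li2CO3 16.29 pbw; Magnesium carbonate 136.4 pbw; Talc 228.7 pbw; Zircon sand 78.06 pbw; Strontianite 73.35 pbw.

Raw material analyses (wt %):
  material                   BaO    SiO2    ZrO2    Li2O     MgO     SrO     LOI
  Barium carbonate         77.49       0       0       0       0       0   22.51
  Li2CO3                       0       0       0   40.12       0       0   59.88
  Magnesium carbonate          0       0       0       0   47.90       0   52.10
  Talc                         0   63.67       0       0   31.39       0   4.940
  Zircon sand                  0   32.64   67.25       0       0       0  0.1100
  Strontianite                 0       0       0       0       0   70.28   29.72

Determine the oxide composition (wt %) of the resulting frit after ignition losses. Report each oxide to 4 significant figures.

Glass mass = 473.7 pbw (batch 603.6 − LOI 129.9).
Composition: BaO 11.58%, SiO2 36.12%, ZrO2 11.08%, Li2O 1.380%, MgO 28.95%, SrO 10.88%

Full precision is maintained in every operation — in-progress results appear (rounded to four significant digits) as written; a single rounding completes each reported result; all derived quantities, which include net glass mass, the totals, ignition loss, the yield, six oxide percentages, are rebuilt in full float precision, as given in question or answer, using the weight values on 473.7 pbw of glass.
Mass of each oxide from the mix:
  BaO: 70.80·0.7749 = 54.86 pbw
  SiO2: 228.7·0.6367 + 78.06·0.3264 = 171.1 pbw
  ZrO2: 78.06·0.6725 = 52.50 pbw
  Li2O: 16.29·0.4012 = 6.536 pbw
  MgO: 136.4·0.4790 + 228.7·0.3139 = 137.1 pbw
  SrO: 73.35·0.7028 = 51.55 pbw
LOI: 70.80·0.2251 + 16.29·0.5988 + 136.4·0.5210 + 228.7·0.04940 + 78.06·0.001100 + 73.35·0.2972 = 129.9 pbw
Resulting glass, batch − LOI: 603.6 − 129.9 = 473.7 pbw (equal to the oxide-mass sum)
percent share: oxide ÷ glass, ×100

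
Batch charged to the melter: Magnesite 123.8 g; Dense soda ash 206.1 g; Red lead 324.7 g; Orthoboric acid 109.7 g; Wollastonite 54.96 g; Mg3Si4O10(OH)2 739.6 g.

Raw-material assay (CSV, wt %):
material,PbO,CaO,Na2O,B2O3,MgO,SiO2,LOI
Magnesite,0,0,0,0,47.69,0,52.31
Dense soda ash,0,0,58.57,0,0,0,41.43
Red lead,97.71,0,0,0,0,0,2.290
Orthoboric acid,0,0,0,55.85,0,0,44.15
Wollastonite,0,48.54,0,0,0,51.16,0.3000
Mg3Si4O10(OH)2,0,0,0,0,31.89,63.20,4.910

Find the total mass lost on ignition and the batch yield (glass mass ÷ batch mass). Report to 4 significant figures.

LOI loss = 242.5 g; glass = 1316 g; yield = 84.44%

The intermediate values appear, with 4-significant-figure rounding, at each printed step; the working math maintains full precision through the solve; a single rounding produces each reported value. All derived quantities (the six compositions, totals, LOI, glass mass, the yield) are rebuilt in exact precision using the weight values per 1316 g of glass exactly as printed in the question or the answer.
Each material's LOI contribution:
  Magnesite: 123.8 × 0.5231 = 64.76 g
  Dense soda ash: 206.1 × 0.4143 = 85.39 g
  Red lead: 324.7 × 0.02290 = 7.436 g
  Orthoboric acid: 109.7 × 0.4415 = 48.43 g
  Wollastonite: 54.96 × 0.003000 = 0.1649 g
  Mg3Si4O10(OH)2: 739.6 × 0.04910 = 36.31 g
Total LOI = 242.5 g
Glass = batch − LOI = 1559 − 242.5 = 1316 g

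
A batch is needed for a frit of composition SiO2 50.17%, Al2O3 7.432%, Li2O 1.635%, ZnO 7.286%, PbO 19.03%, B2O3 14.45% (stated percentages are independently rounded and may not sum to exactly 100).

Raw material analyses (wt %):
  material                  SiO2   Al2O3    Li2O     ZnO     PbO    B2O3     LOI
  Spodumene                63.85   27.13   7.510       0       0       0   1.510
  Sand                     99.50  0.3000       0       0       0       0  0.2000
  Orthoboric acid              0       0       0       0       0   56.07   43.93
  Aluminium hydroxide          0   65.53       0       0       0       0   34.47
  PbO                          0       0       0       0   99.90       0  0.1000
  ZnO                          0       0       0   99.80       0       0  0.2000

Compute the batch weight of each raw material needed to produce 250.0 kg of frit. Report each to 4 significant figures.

All arithmetic keeps exact precision at every stage; values along the way are printed with 4-significant-figure rounding alongside each step — each reported figure is rounded once only. Derived quantities are recomputed in full precision (six oxide percentages, the totals, the yield, LOI, glass mass) starting from the weights per 250.0 kg of glass as given in the problem or answer text.
Target oxide masses per 250.0 kg frit:
  SiO2: 50.17% × 250.0 = 125.4 kg
  Al2O3: 7.432% × 250.0 = 18.58 kg
  Li2O: 1.635% × 250.0 = 4.088 kg
  ZnO: 7.286% × 250.0 = 18.22 kg
  PbO: 19.03% × 250.0 = 47.58 kg
  B2O3: 14.45% × 250.0 = 36.12 kg
A balance pass over the oxides, using the reported weights, at the basis given (target by target, the sums agree given rounding of the digits):
  SiO2: 54.43·0.6385 + 91.13·0.9950 = 125.4 kg (target 125.4 kg)
  Al2O3: 54.43·0.2713 + 91.13·0.003000 + 5.403·0.6553 = 18.58 kg (target 18.58 kg)
  Li2O: 54.43·0.07510 = 4.088 kg (target 4.088 kg)
  ZnO: 18.25·0.9980 = 18.21 kg (target 18.22 kg)
  PbO: 47.62·0.9990 = 47.57 kg (target 47.58 kg)
  B2O3: 64.43·0.5607 = 36.13 kg (target 36.12 kg)
Glass-mass closure: whole batch net of LOI = 250.0 kg (oxide target masses add up to 250.0 kg; versus the stated basis of 250.0 kg — rounding explains the deltas).
Summing the batch: Σ batch = 281.3 kg; LOI removed, Σ of batch·LOI: 31.25 kg; glass ÷ batch gives a yield of 88.89%.

Batch per 250.0 kg frit:
  Spodumene: 54.43 kg
  Sand: 91.13 kg
  Orthoboric acid: 64.43 kg
  Aluminium hydroxide: 5.403 kg
  PbO: 47.62 kg
  ZnO: 18.25 kg
Total batch = 281.3 kg; LOI loss = 31.25 kg; yield = 88.89%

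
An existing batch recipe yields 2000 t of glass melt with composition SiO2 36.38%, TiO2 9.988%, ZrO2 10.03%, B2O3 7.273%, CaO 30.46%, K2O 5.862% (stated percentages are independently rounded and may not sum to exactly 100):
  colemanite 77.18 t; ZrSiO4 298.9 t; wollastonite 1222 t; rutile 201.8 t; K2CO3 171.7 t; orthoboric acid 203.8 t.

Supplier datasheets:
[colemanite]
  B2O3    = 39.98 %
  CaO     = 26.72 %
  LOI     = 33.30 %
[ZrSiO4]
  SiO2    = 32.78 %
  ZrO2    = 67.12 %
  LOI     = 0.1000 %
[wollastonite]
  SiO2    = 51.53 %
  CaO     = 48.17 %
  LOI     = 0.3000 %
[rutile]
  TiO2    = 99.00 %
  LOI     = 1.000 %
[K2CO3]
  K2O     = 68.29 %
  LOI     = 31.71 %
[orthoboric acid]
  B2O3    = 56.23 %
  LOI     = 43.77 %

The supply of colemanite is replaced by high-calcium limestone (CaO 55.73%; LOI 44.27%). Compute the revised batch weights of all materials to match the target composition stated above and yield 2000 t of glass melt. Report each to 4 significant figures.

All arithmetic maintains full precision at all times. Working values are printed rounded to 4 significant figures when written out; every reported result takes a single rounding. All derived quantities, including the totals, six oxide percentages, yield, net glass mass, ignition loss, are re-derived from the batch weights on 2000 t of glass at full float precision as set out in either problem or answer.
Target masses of each oxide per 2000 t glass melt:
  SiO2: 36.38% × 2000 = 727.6 t
  TiO2: 9.988% × 2000 = 199.8 t
  ZrO2: 10.03% × 2000 = 200.6 t
  B2O3: 7.273% × 2000 = 145.5 t
  CaO: 30.46% × 2000 = 609.2 t
  K2O: 5.862% × 2000 = 117.2 t
Mass-balance tally per oxide using the reported weights, on the stated basis (sums match the target masses once rounding is allowed for):
  SiO2: 298.9·0.3278 + 1222·0.5153 = 727.7 t (target 727.6 t)
  TiO2: 201.8·0.9900 = 199.8 t (target 199.8 t)
  ZrO2: 298.9·0.6712 = 200.6 t (target 200.6 t)
  B2O3: 258.7·0.5623 = 145.5 t (target 145.5 t)
  CaO: 37.01·0.5573 + 1222·0.4817 = 609.3 t (target 609.2 t)
  K2O: 171.7·0.6829 = 117.3 t (target 117.2 t)
The glass-mass cross-check: batch Σ − ignition loss = 2000 t (targets for the oxides total 2000 t; versus the stated basis of 2000 t — any gap is answer rounding).
Batch total: Σ batch = 2190 t; LOI removed, Σ of batch·LOI: 190.0 t; as yield: glass ÷ batch → 91.32%.

Revised batch per 2000 t glass melt:
  high-calcium limestone: 37.01 t
  ZrSiO4: 298.9 t
  wollastonite: 1222 t
  rutile: 201.8 t
  K2CO3: 171.7 t
  orthoboric acid: 258.7 t
Total batch = 2190 t; LOI loss = 190.0 t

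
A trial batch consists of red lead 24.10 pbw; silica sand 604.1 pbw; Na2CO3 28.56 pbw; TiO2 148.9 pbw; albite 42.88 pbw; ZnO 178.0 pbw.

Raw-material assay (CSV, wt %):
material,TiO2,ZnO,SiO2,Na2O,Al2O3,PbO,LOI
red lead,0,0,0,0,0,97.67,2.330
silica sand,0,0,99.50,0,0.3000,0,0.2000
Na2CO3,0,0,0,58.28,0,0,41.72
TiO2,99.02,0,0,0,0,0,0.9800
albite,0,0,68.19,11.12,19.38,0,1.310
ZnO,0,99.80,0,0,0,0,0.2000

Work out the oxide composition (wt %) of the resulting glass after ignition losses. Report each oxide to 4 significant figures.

Values along the way are shown rounded to four significant digits when written out — all arithmetic runs at exact precision at each step. Each reported number is rounded once only. The derived quantities (the totals, the six compositions, LOI, glass mass, yield) are computed in exact precision from the weighed amounts for 1010 pbw of glass, precisely as stated by question or answer.
Mass of each oxide from the mix:
  TiO2: 148.9·0.9902 = 147.4 pbw
  ZnO: 178.0·0.9980 = 177.6 pbw
  SiO2: 604.1·0.9950 + 42.88·0.6819 = 630.3 pbw
  Na2O: 28.56·0.5828 + 42.88·0.1112 = 21.41 pbw
  Al2O3: 604.1·0.003000 + 42.88·0.1938 = 10.12 pbw
  PbO: 24.10·0.9767 = 23.54 pbw
LOI: 24.10·0.02330 + 604.1·0.002000 + 28.56·0.4172 + 148.9·0.009800 + 42.88·0.01310 + 178.0·0.002000 = 16.06 pbw
Resulting glass, batch − LOI: 1027 − 16.06 = 1010 pbw (consistent with Σ oxide mass)
each oxide over glass, ×100, is wt %

Glass mass = 1010 pbw (batch 1027 − LOI 16.06).
Composition: TiO2 14.59%, ZnO 17.58%, SiO2 62.38%, Na2O 2.119%, Al2O3 1.002%, PbO 2.329%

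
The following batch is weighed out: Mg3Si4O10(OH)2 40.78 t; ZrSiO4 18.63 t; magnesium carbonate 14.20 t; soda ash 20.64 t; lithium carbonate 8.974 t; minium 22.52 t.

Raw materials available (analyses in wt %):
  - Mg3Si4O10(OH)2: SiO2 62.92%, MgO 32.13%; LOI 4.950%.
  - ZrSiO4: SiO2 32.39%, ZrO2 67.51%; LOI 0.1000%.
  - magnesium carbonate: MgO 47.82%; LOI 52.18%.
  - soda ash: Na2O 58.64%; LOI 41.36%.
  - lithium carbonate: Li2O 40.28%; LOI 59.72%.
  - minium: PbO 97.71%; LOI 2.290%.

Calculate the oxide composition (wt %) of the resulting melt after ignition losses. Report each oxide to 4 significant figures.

The working math maintains full precision throughout; in-progress results are shown with 4-significant-figure rounding within the worked lines. Each reported number is rounded just once. All derived quantities are carried from the weighed amounts at 101.9 t of glass at exact precision (six oxide percentages, LOI, the yield, the totals, net glass mass) as given in problem or answer.
What the batch supplies per oxide:
  SiO2: 40.78·0.6292 + 18.63·0.3239 = 31.69 t
  PbO: 22.52·0.9771 = 22.00 t
  Na2O: 20.64·0.5864 = 12.10 t
  ZrO2: 18.63·0.6751 = 12.58 t
  MgO: 40.78·0.3213 + 14.20·0.4782 = 19.89 t
  Li2O: 8.974·0.4028 = 3.615 t
LOI: 40.78·0.04950 + 18.63·0.001000 + 14.20·0.5218 + 20.64·0.4136 + 8.974·0.5972 + 22.52·0.02290 = 23.86 t
batch − LOI leaves glass = 125.7 − 23.86 = 101.9 t (equal to the oxide-mass sum)
each wt % is 100 × oxide ÷ glass

Glass mass = 101.9 t (batch 125.7 − LOI 23.86).
Composition: SiO2 31.11%, PbO 21.60%, Na2O 11.88%, ZrO2 12.34%, MgO 19.52%, Li2O 3.548%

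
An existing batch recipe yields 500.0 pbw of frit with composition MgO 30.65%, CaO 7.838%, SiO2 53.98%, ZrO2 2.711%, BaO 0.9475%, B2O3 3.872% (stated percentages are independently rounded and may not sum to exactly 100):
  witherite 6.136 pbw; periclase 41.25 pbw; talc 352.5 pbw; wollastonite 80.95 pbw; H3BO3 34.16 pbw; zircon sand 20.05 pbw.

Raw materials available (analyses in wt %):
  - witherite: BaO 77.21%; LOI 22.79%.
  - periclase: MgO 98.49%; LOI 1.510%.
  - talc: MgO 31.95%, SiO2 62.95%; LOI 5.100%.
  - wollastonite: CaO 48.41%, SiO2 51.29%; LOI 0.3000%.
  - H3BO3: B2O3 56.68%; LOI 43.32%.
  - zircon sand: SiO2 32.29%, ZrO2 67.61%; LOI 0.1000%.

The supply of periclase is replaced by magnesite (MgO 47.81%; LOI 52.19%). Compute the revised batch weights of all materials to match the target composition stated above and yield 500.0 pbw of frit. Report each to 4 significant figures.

Revised batch per 500.0 pbw frit:
  witherite: 6.136 pbw
  magnesite: 84.97 pbw
  talc: 352.5 pbw
  wollastonite: 80.95 pbw
  H3BO3: 34.16 pbw
  zircon sand: 20.05 pbw
Total batch = 578.8 pbw; LOI loss = 78.78 pbw

All arithmetic maintains full precision throughout. Working values are displayed (rounded to four significant figures) in the printout; a single rounding yields every reported figure. All derived quantities (six oxide percentages, ignition loss, the yield, the totals, net glass mass) are carried from the batch weights per 500.0 pbw of glass at full float precision as set out in problem or answer.
Target oxide masses per 500.0 pbw frit:
  MgO: 30.65% × 500.0 = 153.2 pbw
  CaO: 7.838% × 500.0 = 39.19 pbw
  SiO2: 53.98% × 500.0 = 269.9 pbw
  ZrO2: 2.711% × 500.0 = 13.56 pbw
  BaO: 0.9475% × 500.0 = 4.738 pbw
  B2O3: 3.872% × 500.0 = 19.36 pbw
Oxide-by-oxide audit per the reported batch figures, versus the basis set out (target by target, the sums agree exact up to rounding of places):
  MgO: 84.97·0.4781 + 352.5·0.3195 = 153.2 pbw (target 153.2 pbw)
  CaO: 80.95·0.4841 = 39.19 pbw (target 39.19 pbw)
  SiO2: 352.5·0.6295 + 80.95·0.5129 + 20.05·0.3229 = 269.9 pbw (target 269.9 pbw)
  ZrO2: 20.05·0.6761 = 13.56 pbw (target 13.56 pbw)
  BaO: 6.136·0.7721 = 4.738 pbw (target 4.738 pbw)
  B2O3: 34.16·0.5668 = 19.36 pbw (target 19.36 pbw)
Glass-mass bookkeeping: total batch − LOI = 500.0 pbw (targets for the oxides total 500.0 pbw; basis as stated: 500.0 pbw — gaps are rounding artifacts).
Summing the batch: Σ batch = 578.8 pbw; Σ batch·LOI gives LOI loss = 78.78 pbw; glass ÷ batch gives a yield of 86.39%.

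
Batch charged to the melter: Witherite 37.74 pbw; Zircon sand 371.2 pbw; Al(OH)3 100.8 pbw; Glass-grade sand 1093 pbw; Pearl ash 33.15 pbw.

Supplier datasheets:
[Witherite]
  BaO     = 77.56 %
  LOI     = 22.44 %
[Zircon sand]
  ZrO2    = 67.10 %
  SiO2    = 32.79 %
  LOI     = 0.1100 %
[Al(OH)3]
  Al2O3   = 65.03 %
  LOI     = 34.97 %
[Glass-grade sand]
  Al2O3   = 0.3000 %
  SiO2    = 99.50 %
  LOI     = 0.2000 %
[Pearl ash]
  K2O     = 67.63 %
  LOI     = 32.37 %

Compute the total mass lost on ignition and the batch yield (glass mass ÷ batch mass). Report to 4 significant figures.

Mid-chain values appear, with 4-significant-digit rounding, alongside each step. Every computation carries full precision through the solve; exactly one rounding lands on each reported figure — the derived quantities are recomputed in exact precision (the yield, net glass mass, five oxide percentages, the totals, LOI) using the weight values for 1579 pbw of glass, precisely as stated by the problem or the answer.
LOI of each material in turn:
  Witherite: 37.74 × 0.2244 = 8.469 pbw
  Zircon sand: 371.2 × 0.001100 = 0.4083 pbw
  Al(OH)3: 100.8 × 0.3497 = 35.25 pbw
  Glass-grade sand: 1093 × 0.002000 = 2.186 pbw
  Pearl ash: 33.15 × 0.3237 = 10.73 pbw
Total LOI = 57.04 pbw
Glass = batch − LOI = 1636 − 57.04 = 1579 pbw

LOI loss = 57.04 pbw; glass = 1579 pbw; yield = 96.51%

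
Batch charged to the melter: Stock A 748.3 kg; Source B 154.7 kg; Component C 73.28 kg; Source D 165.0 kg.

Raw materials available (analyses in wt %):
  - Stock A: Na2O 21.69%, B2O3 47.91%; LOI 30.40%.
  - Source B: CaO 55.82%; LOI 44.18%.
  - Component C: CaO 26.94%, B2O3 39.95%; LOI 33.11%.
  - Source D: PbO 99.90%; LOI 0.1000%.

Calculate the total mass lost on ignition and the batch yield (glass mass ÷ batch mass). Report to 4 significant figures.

The working math holds full precision end to end; the intermediate values are shown, rounded to four significant figures, across the worked steps — every reported number receives exactly one rounding. The derived quantities (yield, glass mass, four oxide percentages, totals, ignition loss) are rebuilt at full precision from the weighed amounts for 821.0 kg of glass exactly as printed in the problem or the answer.
Per-material ignition loss:
  Stock A: 748.3 × 0.3040 = 227.5 kg
  Source B: 154.7 × 0.4418 = 68.35 kg
  Component C: 73.28 × 0.3311 = 24.26 kg
  Source D: 165.0 × 0.001000 = 0.1650 kg
Total LOI = 320.3 kg
Glass = batch − LOI = 1141 − 320.3 = 821.0 kg

LOI loss = 320.3 kg; glass = 821.0 kg; yield = 71.94%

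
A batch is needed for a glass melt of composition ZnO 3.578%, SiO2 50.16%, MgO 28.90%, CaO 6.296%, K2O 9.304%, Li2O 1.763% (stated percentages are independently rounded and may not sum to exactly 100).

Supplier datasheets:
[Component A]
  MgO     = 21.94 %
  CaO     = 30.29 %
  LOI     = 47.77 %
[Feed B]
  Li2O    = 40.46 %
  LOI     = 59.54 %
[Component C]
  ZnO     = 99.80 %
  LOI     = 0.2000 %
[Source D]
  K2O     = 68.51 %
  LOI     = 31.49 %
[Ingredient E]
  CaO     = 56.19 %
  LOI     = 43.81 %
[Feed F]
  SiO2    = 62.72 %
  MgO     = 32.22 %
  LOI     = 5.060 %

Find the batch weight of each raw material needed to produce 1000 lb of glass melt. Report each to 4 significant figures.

Batch per 1000 lb glass melt:
  Component A: 142.8 lb
  Feed B: 43.57 lb
  Component C: 35.85 lb
  Source D: 135.8 lb
  Ingredient E: 35.09 lb
  Feed F: 799.7 lb
Total batch = 1193 lb; LOI loss = 192.8 lb; yield = 83.83%

Working values are displayed, rounded to four significant digits, at each printed step; each numeric step maintains full precision from first step to last — each reported number is rounded a single time. The derived quantities (LOI, the six compositions, glass mass, the totals, the yield) are computed from the batch weights per 1000 lb of glass at full float precision, as they appear in the question or the answer.
The oxide mass targets at 1000 lb glass melt:
  ZnO: 3.578% × 1000 = 35.78 lb
  SiO2: 50.16% × 1000 = 501.6 lb
  MgO: 28.90% × 1000 = 289.0 lb
  CaO: 6.296% × 1000 = 62.96 lb
  K2O: 9.304% × 1000 = 93.04 lb
  Li2O: 1.763% × 1000 = 17.63 lb
Oxide-by-oxide audit per the reported batch figures, at the basis given (summed amounts equal target values up to rounding of the answer):
  ZnO: 35.85·0.9980 = 35.78 lb (target 35.78 lb)
  SiO2: 799.7·0.6272 = 501.6 lb (target 501.6 lb)
  MgO: 142.8·0.2194 + 799.7·0.3222 = 289.0 lb (target 289.0 lb)
  CaO: 142.8·0.3029 + 35.09·0.5619 = 62.97 lb (target 62.96 lb)
  K2O: 135.8·0.6851 = 93.04 lb (target 93.04 lb)
  Li2O: 43.57·0.4046 = 17.63 lb (target 17.63 lb)
Glass-mass closure: net batch after ignition = 1000 lb (summing oxide targets gives 1000 lb; the stated basis being 1000 lb — a pure rounding effect).
Batch total: Σ batch = 1193 lb; ignition loss, Σ(batch × LOI) = 192.8 lb; the yield ratio, glass ÷ batch: 83.83%.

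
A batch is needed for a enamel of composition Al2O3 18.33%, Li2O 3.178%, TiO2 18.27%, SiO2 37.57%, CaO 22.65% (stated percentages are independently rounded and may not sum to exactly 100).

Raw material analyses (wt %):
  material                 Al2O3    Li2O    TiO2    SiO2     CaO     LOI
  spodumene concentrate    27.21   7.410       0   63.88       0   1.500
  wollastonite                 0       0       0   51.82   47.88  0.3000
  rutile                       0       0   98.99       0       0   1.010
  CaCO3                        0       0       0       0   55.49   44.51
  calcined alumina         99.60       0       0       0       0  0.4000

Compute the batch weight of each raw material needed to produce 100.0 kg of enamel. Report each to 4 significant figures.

Each numeric step holds full float precision at each step; working values are shown, with 4-significant-digit rounding, in the working. Exactly one rounding goes into each reported figure — derived quantities, which include the five compositions, totals, the yield, glass mass, ignition loss, are computed in full float precision, precisely as stated by the question or the answer, from the batch weights on 100.0 kg of glass.
Oxide mass targets, per 100.0 kg enamel:
  Al2O3: 18.33% × 100.0 = 18.33 kg
  Li2O: 3.178% × 100.0 = 3.178 kg
  TiO2: 18.27% × 100.0 = 18.27 kg
  SiO2: 37.57% × 100.0 = 37.57 kg
  CaO: 22.65% × 100.0 = 22.65 kg
Per-oxide balance check on the weights just shown, versus the basis set out (sums match the target masses net of answer rounding effects):
  Al2O3: 42.89·0.2721 + 6.687·0.9960 = 18.33 kg (target 18.33 kg)
  Li2O: 42.89·0.07410 = 3.178 kg (target 3.178 kg)
  TiO2: 18.46·0.9899 = 18.27 kg (target 18.27 kg)
  SiO2: 42.89·0.6388 + 19.63·0.5182 = 37.57 kg (target 37.57 kg)
  CaO: 19.63·0.4788 + 23.88·0.5549 = 22.65 kg (target 22.65 kg)
Mass balance on the glass: net batch after ignition = 100.0 kg (the targets, summed, come to 100.0 kg; versus the stated basis of 100.0 kg — deltas are rounding alone).
Total batch = Σ batch = 111.5 kg; Σ batch·LOI gives LOI loss = 11.54 kg; yield, glass over the total, = 89.65%.

Batch per 100.0 kg enamel:
  spodumene concentrate: 42.89 kg
  wollastonite: 19.63 kg
  rutile: 18.46 kg
  CaCO3: 23.88 kg
  calcined alumina: 6.687 kg
Total batch = 111.5 kg; LOI loss = 11.54 kg; yield = 89.65%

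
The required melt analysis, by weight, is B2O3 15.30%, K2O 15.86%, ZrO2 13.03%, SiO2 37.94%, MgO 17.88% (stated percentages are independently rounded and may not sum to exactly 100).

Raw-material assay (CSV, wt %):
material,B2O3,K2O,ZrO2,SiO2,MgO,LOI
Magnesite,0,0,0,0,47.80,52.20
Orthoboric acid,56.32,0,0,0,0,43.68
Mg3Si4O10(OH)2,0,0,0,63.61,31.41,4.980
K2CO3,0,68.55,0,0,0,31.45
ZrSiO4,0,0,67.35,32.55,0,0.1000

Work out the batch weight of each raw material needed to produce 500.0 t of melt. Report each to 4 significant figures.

The intermediate values are rounded to four significant digits when displayed. The whole derivation holds full float precision in every operation. Each reported number undergoes a single rounding. Derived quantities, which include the five compositions, net glass mass, ignition loss, the totals, yield, are computed in full precision, exactly as shown in question or answer, from the weighed amounts for 500.0 t of glass.
Per-oxide target masses for 500.0 t melt:
  B2O3: 15.30% × 500.0 = 76.50 t
  K2O: 15.86% × 500.0 = 79.30 t
  ZrO2: 13.03% × 500.0 = 65.15 t
  SiO2: 37.94% × 500.0 = 189.7 t
  MgO: 17.88% × 500.0 = 89.40 t
A balance pass over the oxides, on the weights just shown, on the stated basis (oxide sums agree with the targets given rounding of the digits):
  B2O3: 135.8·0.5632 = 76.48 t (target 76.50 t)
  K2O: 115.7·0.6855 = 79.31 t (target 79.30 t)
  ZrO2: 96.73·0.6735 = 65.15 t (target 65.15 t)
  SiO2: 248.7·0.6361 + 96.73·0.3255 = 189.7 t (target 189.7 t)
  MgO: 23.59·0.4780 + 248.7·0.3141 = 89.39 t (target 89.40 t)
The glass-mass cross-check: batch Σ − ignition loss = 500.0 t (the Σ of target masses is 500.0 t; the stated basis being 500.0 t — rounding explains the deltas).
Summing the batch: Σ batch = 620.5 t; Σ batch·LOI gives LOI loss = 120.5 t; glass ÷ batch gives a yield of 80.58%.

Batch per 500.0 t melt:
  Magnesite: 23.59 t
  Orthoboric acid: 135.8 t
  Mg3Si4O10(OH)2: 248.7 t
  K2CO3: 115.7 t
  ZrSiO4: 96.73 t
Total batch = 620.5 t; LOI loss = 120.5 t; yield = 80.58%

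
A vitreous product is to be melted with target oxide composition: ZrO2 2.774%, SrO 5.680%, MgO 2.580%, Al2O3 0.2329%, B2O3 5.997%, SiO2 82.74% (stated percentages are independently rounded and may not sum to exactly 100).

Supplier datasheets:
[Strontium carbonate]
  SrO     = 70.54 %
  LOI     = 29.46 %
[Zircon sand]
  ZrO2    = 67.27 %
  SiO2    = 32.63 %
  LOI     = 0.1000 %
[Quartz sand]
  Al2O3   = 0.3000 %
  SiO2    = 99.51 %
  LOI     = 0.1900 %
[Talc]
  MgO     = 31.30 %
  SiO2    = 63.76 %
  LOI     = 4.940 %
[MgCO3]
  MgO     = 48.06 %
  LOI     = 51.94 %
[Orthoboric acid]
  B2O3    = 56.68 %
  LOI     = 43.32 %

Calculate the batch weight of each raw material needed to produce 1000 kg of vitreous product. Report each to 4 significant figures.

Batch per 1000 kg vitreous product:
  Strontium carbonate: 80.52 kg
  Zircon sand: 41.24 kg
  Quartz sand: 776.3 kg
  Talc: 64.95 kg
  MgCO3: 11.38 kg
  Orthoboric acid: 105.8 kg
Total batch = 1080 kg; LOI loss = 80.19 kg; yield = 92.58%

Mid-chain values appear, with 4-significant-digit rounding, across the worked steps; each numeric step holds exact precision at every stage; every reported figure is rounded once only — the derived quantities, including net glass mass, six oxide percentages, ignition loss, yield, the totals, are re-derived starting from the weights on 1000 kg of glass in full precision as quoted within the problem or the answer.
Oxide mass targets, per 1000 kg vitreous product:
  ZrO2: 2.774% × 1000 = 27.74 kg
  SrO: 5.680% × 1000 = 56.80 kg
  MgO: 2.580% × 1000 = 25.80 kg
  Al2O3: 0.2329% × 1000 = 2.329 kg
  B2O3: 5.997% × 1000 = 59.97 kg
  SiO2: 82.74% × 1000 = 827.4 kg
A balance pass over the oxides, from the weights as reported, under the basis named above (sums match the target masses exact up to rounding of places):
  ZrO2: 41.24·0.6727 = 27.74 kg (target 27.74 kg)
  SrO: 80.52·0.7054 = 56.80 kg (target 56.80 kg)
  MgO: 64.95·0.3130 + 11.38·0.4806 = 25.80 kg (target 25.80 kg)
  Al2O3: 776.3·0.003000 = 2.329 kg (target 2.329 kg)
  B2O3: 105.8·0.5668 = 59.97 kg (target 59.97 kg)
  SiO2: 41.24·0.3263 + 776.3·0.9951 + 64.95·0.6376 = 827.4 kg (target 827.4 kg)
Glass-mass bookkeeping: batch Σ − ignition loss = 1000 kg (the targets, summed, come to 1000 kg; the stated basis being 1000 kg — deltas are rounding alone).
Batch total: Σ batch = 1080 kg; ignition loss, Σ(batch × LOI) = 80.19 kg; yield: glass divided by total = 92.58%.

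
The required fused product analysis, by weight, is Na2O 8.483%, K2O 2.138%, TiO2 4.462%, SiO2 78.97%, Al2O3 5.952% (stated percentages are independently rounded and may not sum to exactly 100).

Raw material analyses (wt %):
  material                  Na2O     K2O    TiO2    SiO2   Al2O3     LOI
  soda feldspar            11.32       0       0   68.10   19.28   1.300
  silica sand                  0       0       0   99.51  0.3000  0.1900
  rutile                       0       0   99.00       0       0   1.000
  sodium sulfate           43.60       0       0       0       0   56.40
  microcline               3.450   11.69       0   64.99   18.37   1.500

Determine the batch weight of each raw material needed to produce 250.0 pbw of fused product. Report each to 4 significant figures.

In-progress results are printed rounded to 4 significant figures at each printed step; the whole derivation runs at full precision in every operation — each reported figure takes exactly one rounding; derived quantities, including the yield, totals, LOI, glass mass, the five compositions, are recomputed using the weight values per 250.0 pbw of glass at exact precision, as set out in problem or answer.
Target masses of each oxide per 250.0 pbw fused product:
  Na2O: 8.483% × 250.0 = 21.21 pbw
  K2O: 2.138% × 250.0 = 5.345 pbw
  TiO2: 4.462% × 250.0 = 11.16 pbw
  SiO2: 78.97% × 250.0 = 197.4 pbw
  Al2O3: 5.952% × 250.0 = 14.88 pbw
Verifying the oxide balance working from each reported weight, per the basis as stated (delivered sums recover each target net of answer rounding effects):
  Na2O: 31.32·0.1132 + 36.89·0.4360 + 45.72·0.03450 = 21.21 pbw (target 21.21 pbw)
  K2O: 45.72·0.1169 = 5.345 pbw (target 5.345 pbw)
  TiO2: 11.27·0.9900 = 11.16 pbw (target 11.16 pbw)
  SiO2: 31.32·0.6810 + 147.1·0.9951 + 45.72·0.6499 = 197.4 pbw (target 197.4 pbw)
  Al2O3: 31.32·0.1928 + 147.1·0.003000 + 45.72·0.1837 = 14.88 pbw (target 14.88 pbw)
Mass balance on the glass: batch Σ − ignition loss = 250.0 pbw (per-oxide target masses sum to 250.0 pbw; with the basis standing at 250.0 pbw — rounding explains the deltas).
Batch grand total — Σ batch = 272.3 pbw; LOI loss = Σ batch·LOI = 22.29 pbw; glass ÷ batch gives a yield of 91.81%.

Batch per 250.0 pbw fused product:
  soda feldspar: 31.32 pbw
  silica sand: 147.1 pbw
  rutile: 11.27 pbw
  sodium sulfate: 36.89 pbw
  microcline: 45.72 pbw
Total batch = 272.3 pbw; LOI loss = 22.29 pbw; yield = 91.81%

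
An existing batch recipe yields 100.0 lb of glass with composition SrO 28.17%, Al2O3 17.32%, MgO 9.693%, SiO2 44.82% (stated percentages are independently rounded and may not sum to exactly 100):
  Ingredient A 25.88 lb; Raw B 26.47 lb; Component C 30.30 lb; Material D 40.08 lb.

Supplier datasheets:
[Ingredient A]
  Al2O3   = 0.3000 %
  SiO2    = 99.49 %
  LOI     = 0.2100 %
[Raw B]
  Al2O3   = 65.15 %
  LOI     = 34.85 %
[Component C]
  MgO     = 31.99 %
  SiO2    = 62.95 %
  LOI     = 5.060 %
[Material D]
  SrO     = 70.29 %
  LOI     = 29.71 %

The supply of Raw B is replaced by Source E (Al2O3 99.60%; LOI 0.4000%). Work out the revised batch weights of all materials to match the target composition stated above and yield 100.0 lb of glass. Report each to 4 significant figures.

Revised batch per 100.0 lb glass:
  Ingredient A: 25.88 lb
  Source E: 17.31 lb
  Component C: 30.30 lb
  Material D: 40.08 lb
Total batch = 113.6 lb; LOI loss = 13.56 lb

All arithmetic keeps full float precision in every operation; mid-chain values are printed rounded to four significant figures within the worked lines — a single rounding completes each reported value. Derived quantities (the four compositions, glass mass, totals, the yield, ignition loss) are recomputed in exact precision starting from the weights for 100.0 lb of glass precisely as stated by the problem or the answer.
Per-oxide target masses for 100.0 lb glass:
  SrO: 28.17% × 100.0 = 28.17 lb
  Al2O3: 17.32% × 100.0 = 17.32 lb
  MgO: 9.693% × 100.0 = 9.693 lb
  SiO2: 44.82% × 100.0 = 44.82 lb
Balance tally, oxide-wise, given the weights on record, under the basis named above (summed amounts equal target values inside rounding margins):
  SrO: 40.08·0.7029 = 28.17 lb (target 28.17 lb)
  Al2O3: 25.88·0.003000 + 17.31·0.9960 = 17.32 lb (target 17.32 lb)
  MgO: 30.30·0.3199 = 9.693 lb (target 9.693 lb)
  SiO2: 25.88·0.9949 + 30.30·0.6295 = 44.82 lb (target 44.82 lb)
Mass balance on the glass: batch total minus LOI = 100.0 lb (the targets, summed, come to 100.0 lb; basis as stated: 100.0 lb — differing by rounding only).
Batch grand total — Σ batch = 113.6 lb; the LOI term Σ batch·LOI equals 13.56 lb; yield = glass ÷ total batch = 88.06%.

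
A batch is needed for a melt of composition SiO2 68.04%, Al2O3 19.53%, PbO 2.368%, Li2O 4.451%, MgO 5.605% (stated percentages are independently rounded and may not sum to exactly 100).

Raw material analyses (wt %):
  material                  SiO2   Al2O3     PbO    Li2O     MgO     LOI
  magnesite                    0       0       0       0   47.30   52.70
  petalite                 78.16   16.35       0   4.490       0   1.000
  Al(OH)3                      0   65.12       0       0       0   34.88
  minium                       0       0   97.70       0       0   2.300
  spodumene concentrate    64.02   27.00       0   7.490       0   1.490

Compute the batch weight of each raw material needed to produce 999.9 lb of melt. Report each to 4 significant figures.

Batch per 999.9 lb melt:
  magnesite: 118.5 lb
  petalite: 753.9 lb
  Al(OH)3: 51.61 lb
  minium: 24.24 lb
  spodumene concentrate: 142.3 lb
Total batch = 1091 lb; LOI loss = 90.67 lb; yield = 91.69%

The intermediate values are displayed rounded off to 4 significant figures as written. The working math holds full precision through the solve. A single rounding produces every reported number — the derived quantities (totals, five oxide percentages, ignition loss, the yield, glass mass) are computed starting from the weights per 999.9 lb of glass in exact precision as written in the problem or the answer.
Oxide-by-oxide targets in 999.9 lb melt:
  SiO2: 68.04% × 999.9 = 680.3 lb
  Al2O3: 19.53% × 999.9 = 195.3 lb
  PbO: 2.368% × 999.9 = 23.68 lb
  Li2O: 4.451% × 999.9 = 44.51 lb
  MgO: 5.605% × 999.9 = 56.04 lb
Oxide-by-oxide audit using the reported weights, on the stated basis (oxide sums agree with the targets net of answer rounding effects):
  SiO2: 753.9·0.7816 + 142.3·0.6402 = 680.3 lb (target 680.3 lb)
  Al2O3: 753.9·0.1635 + 51.61·0.6512 + 142.3·0.2700 = 195.3 lb (target 195.3 lb)
  PbO: 24.24·0.9770 = 23.68 lb (target 23.68 lb)
  Li2O: 753.9·0.04490 + 142.3·0.07490 = 44.51 lb (target 44.51 lb)
  MgO: 118.5·0.4730 = 56.05 lb (target 56.04 lb)
Glass mass check: net batch after ignition = 999.9 lb (the targets, summed, come to 999.8 lb; versus the stated basis of 999.9 lb — a pure rounding effect).
Adding the batch up: Σ batch = 1091 lb; ignition loss, Σ(batch × LOI) = 90.67 lb; yield: glass divided by total = 91.69%.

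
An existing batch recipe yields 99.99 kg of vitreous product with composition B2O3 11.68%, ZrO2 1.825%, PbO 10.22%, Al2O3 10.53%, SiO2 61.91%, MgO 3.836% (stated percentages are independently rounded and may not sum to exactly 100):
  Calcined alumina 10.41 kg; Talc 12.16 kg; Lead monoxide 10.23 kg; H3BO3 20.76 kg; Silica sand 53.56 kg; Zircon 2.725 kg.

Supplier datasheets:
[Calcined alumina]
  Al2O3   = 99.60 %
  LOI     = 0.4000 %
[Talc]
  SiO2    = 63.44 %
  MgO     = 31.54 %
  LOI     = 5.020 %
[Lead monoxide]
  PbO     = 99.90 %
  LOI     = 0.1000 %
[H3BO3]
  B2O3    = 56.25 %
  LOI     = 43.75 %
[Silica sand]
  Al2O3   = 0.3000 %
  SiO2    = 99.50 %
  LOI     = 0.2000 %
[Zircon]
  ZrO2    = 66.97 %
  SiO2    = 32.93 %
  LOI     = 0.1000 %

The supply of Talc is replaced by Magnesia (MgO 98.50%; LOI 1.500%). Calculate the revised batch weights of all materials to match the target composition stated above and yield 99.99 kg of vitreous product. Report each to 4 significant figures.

Intermediates appear (rounded to four significant digits) alongside each step — each numeric step maintains full float precision from first step to last — each reported figure is rounded just once. All derived quantities are recomputed at full float precision (net glass mass, totals, the six compositions, LOI, yield) using the weight values at 99.99 kg of glass, as quoted within the problem or answer text.
Per-oxide target masses for 99.99 kg vitreous product:
  B2O3: 11.68% × 99.99 = 11.68 kg
  ZrO2: 1.825% × 99.99 = 1.825 kg
  PbO: 10.22% × 99.99 = 10.22 kg
  Al2O3: 10.53% × 99.99 = 10.53 kg
  SiO2: 61.91% × 99.99 = 61.90 kg
  MgO: 3.836% × 99.99 = 3.836 kg
Balance tally, oxide-wise, working from each reported weight, versus the basis set out (target by target, the sums agree once rounding is allowed for):
  B2O3: 20.76·0.5625 = 11.68 kg (target 11.68 kg)
  ZrO2: 2.725·0.6697 = 1.825 kg (target 1.825 kg)
  PbO: 10.23·0.9990 = 10.22 kg (target 10.22 kg)
  Al2O3: 10.39·0.9960 + 61.31·0.003000 = 10.53 kg (target 10.53 kg)
  SiO2: 61.31·0.9950 + 2.725·0.3293 = 61.90 kg (target 61.90 kg)
  MgO: 3.894·0.9850 = 3.836 kg (target 3.836 kg)
Glass-mass closure: net batch after ignition = 99.99 kg (targets for the oxides total 99.99 kg; basis as stated: 99.99 kg — a pure rounding effect).
Adding the batch up: Σ batch = 109.3 kg; LOI loss = Σ batch·LOI = 9.318 kg; the yield ratio, glass ÷ batch: 91.48%.

Revised batch per 99.99 kg vitreous product:
  Calcined alumina: 10.39 kg
  Magnesia: 3.894 kg
  Lead monoxide: 10.23 kg
  H3BO3: 20.76 kg
  Silica sand: 61.31 kg
  Zircon: 2.725 kg
Total batch = 109.3 kg; LOI loss = 9.318 kg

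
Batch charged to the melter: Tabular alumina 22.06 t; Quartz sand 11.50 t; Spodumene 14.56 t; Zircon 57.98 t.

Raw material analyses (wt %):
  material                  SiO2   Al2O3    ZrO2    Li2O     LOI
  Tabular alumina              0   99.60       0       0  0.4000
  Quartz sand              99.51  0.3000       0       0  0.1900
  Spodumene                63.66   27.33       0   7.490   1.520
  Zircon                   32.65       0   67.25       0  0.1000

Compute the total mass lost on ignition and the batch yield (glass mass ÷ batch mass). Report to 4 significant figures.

Rounding to 4 significant figures governs each mid-chain value as displayed — full precision is carried in all steps; a single rounding yields every reported figure; derived quantities are computed from the batch weights on 105.7 t of glass at exact precision (totals, glass mass, yield, ignition loss, the four compositions), as set out in question or answer.
Each material's LOI contribution:
  Tabular alumina: 22.06 × 0.004000 = 0.08824 t
  Quartz sand: 11.50 × 0.001900 = 0.02185 t
  Spodumene: 14.56 × 0.01520 = 0.2213 t
  Zircon: 57.98 × 0.001000 = 0.05798 t
Total LOI = 0.3894 t
Glass = batch − LOI = 106.1 − 0.3894 = 105.7 t

LOI loss = 0.3894 t; glass = 105.7 t; yield = 99.63%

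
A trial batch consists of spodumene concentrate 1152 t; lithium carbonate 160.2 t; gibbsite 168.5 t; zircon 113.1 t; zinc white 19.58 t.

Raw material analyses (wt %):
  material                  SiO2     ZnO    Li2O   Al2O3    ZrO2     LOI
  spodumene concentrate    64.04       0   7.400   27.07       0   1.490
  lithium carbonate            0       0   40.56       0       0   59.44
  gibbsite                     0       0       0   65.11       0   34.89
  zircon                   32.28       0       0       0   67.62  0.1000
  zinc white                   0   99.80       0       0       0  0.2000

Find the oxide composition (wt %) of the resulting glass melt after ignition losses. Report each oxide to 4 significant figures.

Rounding to four significant digits governs every working value as displayed. All arithmetic runs at full float precision at all times; every reported figure is rounded exactly once — derived quantities (LOI, net glass mass, five oxide percentages, the totals, yield) are computed from the batch weights on 1442 t of glass at full precision, as set out in either problem or answer.
Per-oxide mass from batch:
  SiO2: 1152·0.6404 + 113.1·0.3228 = 774.2 t
  ZnO: 19.58·0.9980 = 19.54 t
  Li2O: 1152·0.07400 + 160.2·0.4056 = 150.2 t
  Al2O3: 1152·0.2707 + 168.5·0.6511 = 421.6 t
  ZrO2: 113.1·0.6762 = 76.48 t
LOI: 1152·0.01490 + 160.2·0.5944 + 168.5·0.3489 + 113.1·0.001000 + 19.58·0.002000 = 171.3 t
Net of LOI, the glass mass = 1613 − 171.3 = 1442 t (= the summed oxide contributions)
wt %: oxide over glass, times 100

Glass mass = 1442 t (batch 1613 − LOI 171.3).
Composition: SiO2 53.69%, ZnO 1.355%, Li2O 10.42%, Al2O3 29.23%, ZrO2 5.303%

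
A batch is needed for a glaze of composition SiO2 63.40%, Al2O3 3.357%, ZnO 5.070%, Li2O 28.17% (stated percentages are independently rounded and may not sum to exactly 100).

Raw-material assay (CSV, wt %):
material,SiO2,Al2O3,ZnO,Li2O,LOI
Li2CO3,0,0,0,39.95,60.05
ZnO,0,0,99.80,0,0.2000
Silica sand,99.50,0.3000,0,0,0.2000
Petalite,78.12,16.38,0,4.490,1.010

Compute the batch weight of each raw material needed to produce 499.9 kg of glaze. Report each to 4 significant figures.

Batch per 499.9 kg glaze:
  Li2CO3: 341.5 kg
  ZnO: 25.40 kg
  Silica sand: 241.6 kg
  Petalite: 98.03 kg
Total batch = 706.5 kg; LOI loss = 206.6 kg; yield = 70.76%

Values along the way are shown rounded to four significant figures within the worked lines; all arithmetic maintains full float precision from start to finish. Every reported figure includes exactly one rounding; derived quantities, including LOI, glass mass, totals, the four compositions, the yield, are computed from the weighed amounts for 499.9 kg of glass in full float precision precisely as stated by problem or answer.
Target oxide masses per 499.9 kg glaze:
  SiO2: 63.40% × 499.9 = 316.9 kg
  Al2O3: 3.357% × 499.9 = 16.78 kg
  ZnO: 5.070% × 499.9 = 25.34 kg
  Li2O: 28.17% × 499.9 = 140.8 kg
Verifying the oxide balance from the weights as reported, per the basis as stated (sums match the target masses net of answer rounding effects):
  SiO2: 241.6·0.9950 + 98.03·0.7812 = 317.0 kg (target 316.9 kg)
  Al2O3: 241.6·0.003000 + 98.03·0.1638 = 16.78 kg (target 16.78 kg)
  ZnO: 25.40·0.9980 = 25.35 kg (target 25.34 kg)
  Li2O: 341.5·0.3995 + 98.03·0.04490 = 140.8 kg (target 140.8 kg)
Glass-mass bookkeeping: the batch minus its LOI: 499.9 kg (targets for the oxides total 499.9 kg; with the basis standing at 499.9 kg — any gap is answer rounding).
Batch total: Σ batch = 706.5 kg; ignition loss, Σ(batch × LOI) = 206.6 kg; the yield ratio, glass ÷ batch: 70.76%.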